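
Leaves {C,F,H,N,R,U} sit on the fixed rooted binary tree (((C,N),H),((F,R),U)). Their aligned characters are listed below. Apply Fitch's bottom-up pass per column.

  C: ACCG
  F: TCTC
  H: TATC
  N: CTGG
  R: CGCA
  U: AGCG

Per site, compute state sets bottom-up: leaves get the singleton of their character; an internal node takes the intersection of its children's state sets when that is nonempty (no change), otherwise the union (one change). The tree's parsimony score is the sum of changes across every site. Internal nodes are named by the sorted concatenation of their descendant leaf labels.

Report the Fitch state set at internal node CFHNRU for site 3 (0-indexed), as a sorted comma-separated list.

C,G

[col 0] CN: children C:{A}, N:{C} ∪→ {A,C}; cost 1
[col 0] CHN: children CN:{A,C}, H:{T} ∪→ {A,C,T}; cost 1
[col 0] FR: children F:{T}, R:{C} ∪→ {C,T}; cost 1
[col 0] FRU: children FR:{C,T}, U:{A} ∪→ {A,C,T}; cost 1
[col 0] CFHNRU: children CHN:{A,C,T}, FRU:{A,C,T} ∩→ {A,C,T}; cost 0
[col 1] CN: children C:{C}, N:{T} ∪→ {C,T}; cost 1
[col 1] CHN: children CN:{C,T}, H:{A} ∪→ {A,C,T}; cost 1
[col 1] FR: children F:{C}, R:{G} ∪→ {C,G}; cost 1
[col 1] FRU: children FR:{C,G}, U:{G} ∩→ {G}; cost 0
[col 1] CFHNRU: children CHN:{A,C,T}, FRU:{G} ∪→ {A,C,G,T}; cost 1
[col 2] CN: children C:{C}, N:{G} ∪→ {C,G}; cost 1
[col 2] CHN: children CN:{C,G}, H:{T} ∪→ {C,G,T}; cost 1
[col 2] FR: children F:{T}, R:{C} ∪→ {C,T}; cost 1
[col 2] FRU: children FR:{C,T}, U:{C} ∩→ {C}; cost 0
[col 2] CFHNRU: children CHN:{C,G,T}, FRU:{C} ∩→ {C}; cost 0
[col 3] CN: children C:{G}, N:{G} ∩→ {G}; cost 0
[col 3] CHN: children CN:{G}, H:{C} ∪→ {C,G}; cost 1
[col 3] FR: children F:{C}, R:{A} ∪→ {A,C}; cost 1
[col 3] FRU: children FR:{A,C}, U:{G} ∪→ {A,C,G}; cost 1
[col 3] CFHNRU: children CHN:{C,G}, FRU:{A,C,G} ∩→ {C,G}; cost 0
per-site changes: [4, 4, 3, 3]; total = 14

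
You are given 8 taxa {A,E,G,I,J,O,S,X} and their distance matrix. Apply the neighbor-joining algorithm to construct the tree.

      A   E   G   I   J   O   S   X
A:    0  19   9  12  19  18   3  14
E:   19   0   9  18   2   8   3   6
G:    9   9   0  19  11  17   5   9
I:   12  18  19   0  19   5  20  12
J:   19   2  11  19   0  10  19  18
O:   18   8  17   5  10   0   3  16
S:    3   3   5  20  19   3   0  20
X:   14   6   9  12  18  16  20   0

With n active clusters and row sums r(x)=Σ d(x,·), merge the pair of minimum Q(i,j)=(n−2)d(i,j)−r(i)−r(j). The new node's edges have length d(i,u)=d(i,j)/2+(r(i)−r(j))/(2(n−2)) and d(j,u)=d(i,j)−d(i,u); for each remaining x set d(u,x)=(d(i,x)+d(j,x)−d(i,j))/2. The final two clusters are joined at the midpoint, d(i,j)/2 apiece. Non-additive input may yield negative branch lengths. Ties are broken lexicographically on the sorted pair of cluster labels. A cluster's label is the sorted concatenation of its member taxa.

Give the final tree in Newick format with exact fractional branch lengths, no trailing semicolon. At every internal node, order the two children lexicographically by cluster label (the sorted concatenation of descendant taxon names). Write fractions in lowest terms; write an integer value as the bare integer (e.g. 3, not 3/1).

(((((A:13/4,S:-1/4):27/8,G:17/8):111/32,(E:-31/16,J:63/16):145/32):11/32,(I:29/6,O:1/6):179/32):189/64,X:189/64)

iteration 1: select I,O (d=5, Q=-152); attach at lengths (29/6, 1/6); label the merged cluster IO
  updated: d(A,IO)=25/2, d(E,IO)=21/2, d(G,IO)=31/2, d(IO,J)=12, d(IO,S)=9, d(IO,X)=23/2
iteration 2: select A,S (d=3, Q=-241/2); attach at lengths (13/4, -1/4); label the merged cluster AS
  updated: d(AS,E)=19/2, d(AS,G)=11/2, d(AS,IO)=37/4, d(AS,J)=35/2, d(AS,X)=31/2
iteration 3: select E,J (d=2, Q=-179/2); attach at lengths (-31/16, 63/16); label the merged cluster EJ
  updated: d(AS,EJ)=25/2, d(EJ,G)=9, d(EJ,IO)=41/4, d(EJ,X)=11
iteration 4: select AS,G (d=11/2, Q=-261/4); attach at lengths (27/8, 17/8); label the merged cluster AGS
  updated: d(AGS,EJ)=8, d(AGS,IO)=77/8, d(AGS,X)=19/2
iteration 5: select AGS,EJ (d=8, Q=-323/8); attach at lengths (111/32, 145/32); label the merged cluster AEGJS
  updated: d(AEGJS,IO)=95/16, d(AEGJS,X)=25/4
iteration 6: select AEGJS,IO (d=95/16, Q=-379/16); attach at lengths (11/32, 179/32); label the merged cluster AEGIJOS
  updated: d(AEGIJOS,X)=189/32
iteration 7: select AEGIJOS,X (d=189/32); attach at lengths (189/64, 189/64); label the merged cluster AEGIJOSX
final tree: (((((A:13/4,S:-1/4):27/8,G:17/8):111/32,(E:-31/16,J:63/16):145/32):11/32,(I:29/6,O:1/6):179/32):189/64,X:189/64)
total length: 1131/32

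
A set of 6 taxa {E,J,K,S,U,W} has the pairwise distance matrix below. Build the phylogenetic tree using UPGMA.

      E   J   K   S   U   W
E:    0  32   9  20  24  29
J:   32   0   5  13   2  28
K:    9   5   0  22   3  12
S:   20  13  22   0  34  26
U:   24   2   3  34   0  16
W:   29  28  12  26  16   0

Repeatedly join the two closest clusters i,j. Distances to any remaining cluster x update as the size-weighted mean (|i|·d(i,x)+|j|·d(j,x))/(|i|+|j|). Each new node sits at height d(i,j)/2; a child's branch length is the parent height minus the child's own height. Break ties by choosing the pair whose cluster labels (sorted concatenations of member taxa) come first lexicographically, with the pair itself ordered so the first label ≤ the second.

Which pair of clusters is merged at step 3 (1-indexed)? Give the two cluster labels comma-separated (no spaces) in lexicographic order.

JKU,W

step 1: merge (J,U) at d=2; branch lengths J→1, U→1; new cluster JU
  updated: d(E,JU)=28, d(JU,K)=4, d(JU,S)=47/2, d(JU,W)=22
step 2: merge (JU,K) at d=4; branch lengths JU→1, K→2; new cluster JKU
  updated: d(E,JKU)=65/3, d(JKU,S)=23, d(JKU,W)=56/3
step 3: merge (JKU,W) at d=56/3; branch lengths JKU→22/3, W→28/3; new cluster JKUW
  updated: d(E,JKUW)=47/2, d(JKUW,S)=95/4
step 4: merge (E,S) at d=20; branch lengths E→10, S→10; new cluster ES
  updated: d(ES,JKUW)=189/8
step 5: merge (ES,JKUW) at d=189/8; branch lengths ES→29/16, JKUW→119/48; new cluster EJKSUW
final tree: ((E:10,S:10):29/16,(((J:1,U:1):1,K:2):22/3,W:28/3):119/48)
total length: 1103/24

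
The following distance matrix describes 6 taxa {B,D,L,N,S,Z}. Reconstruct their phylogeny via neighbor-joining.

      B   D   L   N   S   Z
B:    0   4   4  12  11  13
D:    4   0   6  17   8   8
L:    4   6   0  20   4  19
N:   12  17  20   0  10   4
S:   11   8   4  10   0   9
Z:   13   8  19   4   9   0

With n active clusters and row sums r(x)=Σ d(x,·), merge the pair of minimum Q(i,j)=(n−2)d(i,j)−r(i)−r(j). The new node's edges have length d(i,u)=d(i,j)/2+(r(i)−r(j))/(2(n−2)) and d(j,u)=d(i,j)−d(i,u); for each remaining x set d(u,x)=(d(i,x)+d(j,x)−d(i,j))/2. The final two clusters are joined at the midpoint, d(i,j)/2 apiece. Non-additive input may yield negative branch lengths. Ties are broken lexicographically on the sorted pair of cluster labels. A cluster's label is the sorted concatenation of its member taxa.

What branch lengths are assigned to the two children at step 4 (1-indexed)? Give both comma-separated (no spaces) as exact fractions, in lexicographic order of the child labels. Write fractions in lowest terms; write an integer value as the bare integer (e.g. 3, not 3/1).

1. join N+Z (d=4, Q=-100) ⇒ NZ; edges |N|=13/4, |Z|=3/4
  updated: d(B,NZ)=21/2, d(D,NZ)=21/2, d(L,NZ)=35/2, d(NZ,S)=15/2
2. join NZ+S (d=15/2, Q=-54) ⇒ NSZ; edges |NZ|=19/3, |S|=7/6
  updated: d(B,NSZ)=7, d(D,NSZ)=11/2, d(L,NSZ)=7
3. join B+L (d=4, Q=-24) ⇒ BL; edges |B|=3/2, |L|=5/2
  updated: d(BL,D)=3, d(BL,NSZ)=5
4. join BL+D (d=3, Q=-27/2) ⇒ BDL; edges |BL|=5/4, |D|=7/4
  updated: d(BDL,NSZ)=15/4
5. join BDL+NSZ (d=15/4) ⇒ BDLNSZ; edges |BDL|=15/8, |NSZ|=15/8
final tree: (((B:3/2,L:5/2):5/4,D:7/4):15/8,((N:13/4,Z:3/4):19/3,S:7/6):15/8)
total length: 89/4

5/4,7/4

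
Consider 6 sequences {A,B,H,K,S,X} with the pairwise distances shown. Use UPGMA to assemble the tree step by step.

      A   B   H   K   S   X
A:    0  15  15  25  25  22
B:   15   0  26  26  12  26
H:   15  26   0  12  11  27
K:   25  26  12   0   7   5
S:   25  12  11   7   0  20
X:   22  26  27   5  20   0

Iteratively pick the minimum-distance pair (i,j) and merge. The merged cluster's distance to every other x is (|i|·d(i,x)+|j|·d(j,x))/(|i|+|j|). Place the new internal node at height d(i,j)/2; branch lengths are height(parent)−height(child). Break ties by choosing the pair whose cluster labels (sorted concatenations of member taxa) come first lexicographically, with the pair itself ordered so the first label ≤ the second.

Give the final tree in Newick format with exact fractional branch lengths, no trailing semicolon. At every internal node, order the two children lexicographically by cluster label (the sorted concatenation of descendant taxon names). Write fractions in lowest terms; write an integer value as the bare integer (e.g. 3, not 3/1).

1. join K+X (d=5) ⇒ KX; edges |K|=5/2, |X|=5/2
  updated: d(A,KX)=47/2, d(B,KX)=26, d(H,KX)=39/2, d(KX,S)=27/2
2. join H+S (d=11) ⇒ HS; edges |H|=11/2, |S|=11/2
  updated: d(A,HS)=20, d(B,HS)=19, d(HS,KX)=33/2
3. join A+B (d=15) ⇒ AB; edges |A|=15/2, |B|=15/2
  updated: d(AB,HS)=39/2, d(AB,KX)=99/4
4. join HS+KX (d=33/2) ⇒ HKSX; edges |HS|=11/4, |KX|=23/4
  updated: d(AB,HKSX)=177/8
5. join AB+HKSX (d=177/8) ⇒ ABHKSX; edges |AB|=57/16, |HKSX|=45/16
final tree: ((A:15/2,B:15/2):57/16,((H:11/2,S:11/2):11/4,(K:5/2,X:5/2):23/4):45/16)
total length: 367/8

((A:15/2,B:15/2):57/16,((H:11/2,S:11/2):11/4,(K:5/2,X:5/2):23/4):45/16)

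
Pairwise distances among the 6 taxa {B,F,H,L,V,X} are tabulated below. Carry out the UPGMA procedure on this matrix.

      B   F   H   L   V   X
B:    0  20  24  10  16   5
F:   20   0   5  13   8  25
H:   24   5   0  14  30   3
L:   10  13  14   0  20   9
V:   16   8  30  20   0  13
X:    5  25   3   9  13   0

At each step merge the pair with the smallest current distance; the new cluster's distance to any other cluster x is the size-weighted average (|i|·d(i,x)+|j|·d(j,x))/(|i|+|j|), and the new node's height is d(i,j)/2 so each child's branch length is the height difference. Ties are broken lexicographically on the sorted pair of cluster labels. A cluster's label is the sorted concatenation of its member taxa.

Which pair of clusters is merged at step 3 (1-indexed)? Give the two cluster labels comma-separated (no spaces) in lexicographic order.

iteration 1: select H,X (d=3); attach at lengths (3/2, 3/2); label the merged cluster HX
  updated: d(B,HX)=29/2, d(F,HX)=15, d(HX,L)=23/2, d(HX,V)=43/2
iteration 2: select F,V (d=8); attach at lengths (4, 4); label the merged cluster FV
  updated: d(B,FV)=18, d(FV,HX)=73/4, d(FV,L)=33/2
iteration 3: select B,L (d=10); attach at lengths (5, 5); label the merged cluster BL
  updated: d(BL,FV)=69/4, d(BL,HX)=13
iteration 4: select BL,HX (d=13); attach at lengths (3/2, 5); label the merged cluster BHLX
  updated: d(BHLX,FV)=71/4
iteration 5: select BHLX,FV (d=71/4); attach at lengths (19/8, 39/8); label the merged cluster BFHLVX
final tree: (((B:5,L:5):3/2,(H:3/2,X:3/2):5):19/8,(F:4,V:4):39/8)
total length: 139/4

B,L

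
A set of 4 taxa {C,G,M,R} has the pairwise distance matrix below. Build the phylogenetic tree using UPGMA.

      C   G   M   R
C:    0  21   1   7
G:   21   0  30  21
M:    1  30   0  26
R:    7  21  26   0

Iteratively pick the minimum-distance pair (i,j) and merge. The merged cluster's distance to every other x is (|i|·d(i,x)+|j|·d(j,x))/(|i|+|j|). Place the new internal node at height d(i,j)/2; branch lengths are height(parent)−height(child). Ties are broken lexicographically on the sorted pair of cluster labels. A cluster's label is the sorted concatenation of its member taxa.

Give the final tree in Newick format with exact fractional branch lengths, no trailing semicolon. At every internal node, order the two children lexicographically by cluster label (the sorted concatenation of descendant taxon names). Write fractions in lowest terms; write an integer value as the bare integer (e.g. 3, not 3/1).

step 1: merge (C,M) at d=1; branch lengths C→1/2, M→1/2; new cluster CM
  updated: d(CM,G)=51/2, d(CM,R)=33/2
step 2: merge (CM,R) at d=33/2; branch lengths CM→31/4, R→33/4; new cluster CMR
  updated: d(CMR,G)=24
step 3: merge (CMR,G) at d=24; branch lengths CMR→15/4, G→12; new cluster CGMR
final tree: (((C:1/2,M:1/2):31/4,R:33/4):15/4,G:12)
total length: 131/4

(((C:1/2,M:1/2):31/4,R:33/4):15/4,G:12)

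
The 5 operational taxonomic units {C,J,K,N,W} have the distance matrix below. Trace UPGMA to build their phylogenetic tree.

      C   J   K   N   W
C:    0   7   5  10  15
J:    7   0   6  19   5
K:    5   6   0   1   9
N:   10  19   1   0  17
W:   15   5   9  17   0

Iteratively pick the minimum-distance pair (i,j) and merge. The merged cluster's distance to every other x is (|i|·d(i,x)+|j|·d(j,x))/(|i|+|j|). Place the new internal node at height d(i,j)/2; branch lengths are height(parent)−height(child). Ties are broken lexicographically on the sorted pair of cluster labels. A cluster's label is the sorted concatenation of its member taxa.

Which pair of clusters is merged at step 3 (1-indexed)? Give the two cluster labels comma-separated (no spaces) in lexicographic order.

C,KN

1. join K+N (d=1) ⇒ KN; edges |K|=1/2, |N|=1/2
  updated: d(C,KN)=15/2, d(J,KN)=25/2, d(KN,W)=13
2. join J+W (d=5) ⇒ JW; edges |J|=5/2, |W|=5/2
  updated: d(C,JW)=11, d(JW,KN)=51/4
3. join C+KN (d=15/2) ⇒ CKN; edges |C|=15/4, |KN|=13/4
  updated: d(CKN,JW)=73/6
4. join CKN+JW (d=73/6) ⇒ CJKNW; edges |CKN|=7/3, |JW|=43/12
final tree: ((C:15/4,(K:1/2,N:1/2):13/4):7/3,(J:5/2,W:5/2):43/12)
total length: 227/12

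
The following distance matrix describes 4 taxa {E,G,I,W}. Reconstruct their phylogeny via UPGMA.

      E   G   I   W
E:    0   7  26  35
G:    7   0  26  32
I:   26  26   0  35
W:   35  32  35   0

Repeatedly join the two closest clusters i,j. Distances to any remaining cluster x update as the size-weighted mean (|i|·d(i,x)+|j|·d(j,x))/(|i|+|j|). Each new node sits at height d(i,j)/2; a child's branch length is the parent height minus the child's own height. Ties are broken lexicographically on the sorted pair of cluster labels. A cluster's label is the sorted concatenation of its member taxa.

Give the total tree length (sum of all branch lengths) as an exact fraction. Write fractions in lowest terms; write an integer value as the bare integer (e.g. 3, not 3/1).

1. join E+G (d=7) ⇒ EG; edges |E|=7/2, |G|=7/2
  updated: d(EG,I)=26, d(EG,W)=67/2
2. join EG+I (d=26) ⇒ EGI; edges |EG|=19/2, |I|=13
  updated: d(EGI,W)=34
3. join EGI+W (d=34) ⇒ EGIW; edges |EGI|=4, |W|=17
final tree: (((E:7/2,G:7/2):19/2,I:13):4,W:17)
total length: 101/2

101/2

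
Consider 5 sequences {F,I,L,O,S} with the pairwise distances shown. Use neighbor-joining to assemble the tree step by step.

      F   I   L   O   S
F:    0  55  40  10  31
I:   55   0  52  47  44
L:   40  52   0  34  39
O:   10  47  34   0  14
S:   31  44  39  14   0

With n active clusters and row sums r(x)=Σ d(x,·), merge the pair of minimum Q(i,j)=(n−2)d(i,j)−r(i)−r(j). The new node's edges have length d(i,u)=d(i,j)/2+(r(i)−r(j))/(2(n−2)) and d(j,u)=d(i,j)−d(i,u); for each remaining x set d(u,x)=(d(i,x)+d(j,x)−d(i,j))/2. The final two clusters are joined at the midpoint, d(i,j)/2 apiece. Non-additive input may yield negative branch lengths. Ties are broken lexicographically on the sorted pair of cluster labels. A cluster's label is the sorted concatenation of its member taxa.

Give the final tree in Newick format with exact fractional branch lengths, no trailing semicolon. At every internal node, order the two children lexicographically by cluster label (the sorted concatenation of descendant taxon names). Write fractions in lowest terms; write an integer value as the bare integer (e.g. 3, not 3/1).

iteration 1: select F,O (d=10, Q=-211); attach at lengths (61/6, -1/6); label the merged cluster FO
  updated: d(FO,I)=46, d(FO,L)=32, d(FO,S)=35/2
iteration 2: select FO,S (d=35/2, Q=-161); attach at lengths (15/2, 10); label the merged cluster FOS
  updated: d(FOS,I)=145/4, d(FOS,L)=107/4
iteration 3: select FOS,I (d=145/4, Q=-115); attach at lengths (11/2, 123/4); label the merged cluster FIOS
  updated: d(FIOS,L)=85/4
iteration 4: select FIOS,L (d=85/4); attach at lengths (85/8, 85/8); label the merged cluster FILOS
final tree: ((((F:61/6,O:-1/6):15/2,S:10):11/2,I:123/4):85/8,L:85/8)
total length: 85

((((F:61/6,O:-1/6):15/2,S:10):11/2,I:123/4):85/8,L:85/8)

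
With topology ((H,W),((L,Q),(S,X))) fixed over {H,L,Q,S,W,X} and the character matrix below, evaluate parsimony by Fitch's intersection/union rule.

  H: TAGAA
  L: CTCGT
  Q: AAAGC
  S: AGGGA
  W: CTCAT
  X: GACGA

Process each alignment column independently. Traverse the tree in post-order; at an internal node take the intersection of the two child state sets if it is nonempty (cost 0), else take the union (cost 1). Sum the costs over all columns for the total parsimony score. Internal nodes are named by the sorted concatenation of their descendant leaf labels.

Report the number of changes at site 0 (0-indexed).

4

[col 0] HW: children H:{T}, W:{C} ∪→ {C,T}; cost 1
[col 0] LQ: children L:{C}, Q:{A} ∪→ {A,C}; cost 1
[col 0] SX: children S:{A}, X:{G} ∪→ {A,G}; cost 1
[col 0] LQSX: children LQ:{A,C}, SX:{A,G} ∩→ {A}; cost 0
[col 0] HLQSWX: children HW:{C,T}, LQSX:{A} ∪→ {A,C,T}; cost 1
[col 1] HW: children H:{A}, W:{T} ∪→ {A,T}; cost 1
[col 1] LQ: children L:{T}, Q:{A} ∪→ {A,T}; cost 1
[col 1] SX: children S:{G}, X:{A} ∪→ {A,G}; cost 1
[col 1] LQSX: children LQ:{A,T}, SX:{A,G} ∩→ {A}; cost 0
[col 1] HLQSWX: children HW:{A,T}, LQSX:{A} ∩→ {A}; cost 0
[col 2] HW: children H:{G}, W:{C} ∪→ {C,G}; cost 1
[col 2] LQ: children L:{C}, Q:{A} ∪→ {A,C}; cost 1
[col 2] SX: children S:{G}, X:{C} ∪→ {C,G}; cost 1
[col 2] LQSX: children LQ:{A,C}, SX:{C,G} ∩→ {C}; cost 0
[col 2] HLQSWX: children HW:{C,G}, LQSX:{C} ∩→ {C}; cost 0
[col 3] HW: children H:{A}, W:{A} ∩→ {A}; cost 0
[col 3] LQ: children L:{G}, Q:{G} ∩→ {G}; cost 0
[col 3] SX: children S:{G}, X:{G} ∩→ {G}; cost 0
[col 3] LQSX: children LQ:{G}, SX:{G} ∩→ {G}; cost 0
[col 3] HLQSWX: children HW:{A}, LQSX:{G} ∪→ {A,G}; cost 1
[col 4] HW: children H:{A}, W:{T} ∪→ {A,T}; cost 1
[col 4] LQ: children L:{T}, Q:{C} ∪→ {C,T}; cost 1
[col 4] SX: children S:{A}, X:{A} ∩→ {A}; cost 0
[col 4] LQSX: children LQ:{C,T}, SX:{A} ∪→ {A,C,T}; cost 1
[col 4] HLQSWX: children HW:{A,T}, LQSX:{A,C,T} ∩→ {A,T}; cost 0
per-site changes: [4, 3, 3, 1, 3]; total = 14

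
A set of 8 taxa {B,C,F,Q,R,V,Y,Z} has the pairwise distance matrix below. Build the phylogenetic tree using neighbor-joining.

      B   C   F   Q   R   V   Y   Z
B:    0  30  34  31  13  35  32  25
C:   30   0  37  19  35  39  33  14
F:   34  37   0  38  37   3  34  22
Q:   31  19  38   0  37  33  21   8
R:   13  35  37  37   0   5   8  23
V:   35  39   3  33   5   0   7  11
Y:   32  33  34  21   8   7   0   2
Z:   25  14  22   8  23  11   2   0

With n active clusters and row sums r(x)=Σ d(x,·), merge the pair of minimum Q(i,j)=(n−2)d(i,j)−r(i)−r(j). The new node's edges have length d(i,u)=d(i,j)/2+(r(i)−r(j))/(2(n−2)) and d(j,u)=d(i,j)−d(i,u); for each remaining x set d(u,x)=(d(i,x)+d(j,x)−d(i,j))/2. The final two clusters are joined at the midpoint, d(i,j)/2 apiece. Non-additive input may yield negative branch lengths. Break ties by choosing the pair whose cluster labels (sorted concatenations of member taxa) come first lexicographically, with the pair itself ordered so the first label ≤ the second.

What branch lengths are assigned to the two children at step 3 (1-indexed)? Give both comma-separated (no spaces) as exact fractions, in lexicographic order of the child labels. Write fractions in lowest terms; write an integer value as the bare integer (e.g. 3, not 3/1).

iteration 1: select F,V (d=3, Q=-320); attach at lengths (15/2, -9/2); label the merged cluster FV
  updated: d(B,FV)=33, d(C,FV)=73/2, d(FV,Q)=34, d(FV,R)=39/2, d(FV,Y)=19, d(FV,Z)=15
iteration 2: select B,R (d=13, Q=-469/2); attach at lengths (187/20, 73/20); label the merged cluster BR
  updated: d(BR,C)=26, d(BR,FV)=79/4, d(BR,Q)=55/2, d(BR,Y)=27/2, d(BR,Z)=35/2
iteration 3: select C,Q (d=19, Q=-162); attach at lengths (95/8, 57/8); label the merged cluster CQ
  updated: d(BR,CQ)=69/4, d(CQ,FV)=103/4, d(CQ,Y)=35/2, d(CQ,Z)=3/2
iteration 4: select CQ,Z (d=3/2, Q=-187/2); attach at lengths (61/12, -43/12); label the merged cluster CQZ
  updated: d(BR,CQZ)=133/8, d(CQZ,FV)=157/8, d(CQZ,Y)=9
iteration 5: select BR,FV (d=79/4, Q=-275/4); attach at lengths (31/4, 12); label the merged cluster BFRV
  updated: d(BFRV,CQZ)=33/4, d(BFRV,Y)=51/8
iteration 6: select BFRV,CQZ (d=33/4, Q=-189/8); attach at lengths (45/16, 87/16); label the merged cluster BCFQRVZ
  updated: d(BCFQRVZ,Y)=57/16
iteration 7: select BCFQRVZ,Y (d=57/16); attach at lengths (57/32, 57/32); label the merged cluster BCFQRVYZ
final tree: ((((B:187/20,R:73/20):31/4,(F:15/2,V:-9/2):12):45/16,((C:95/8,Q:57/8):61/12,Z:-43/12):87/16):57/32,Y:57/32)
total length: 1089/16

95/8,57/8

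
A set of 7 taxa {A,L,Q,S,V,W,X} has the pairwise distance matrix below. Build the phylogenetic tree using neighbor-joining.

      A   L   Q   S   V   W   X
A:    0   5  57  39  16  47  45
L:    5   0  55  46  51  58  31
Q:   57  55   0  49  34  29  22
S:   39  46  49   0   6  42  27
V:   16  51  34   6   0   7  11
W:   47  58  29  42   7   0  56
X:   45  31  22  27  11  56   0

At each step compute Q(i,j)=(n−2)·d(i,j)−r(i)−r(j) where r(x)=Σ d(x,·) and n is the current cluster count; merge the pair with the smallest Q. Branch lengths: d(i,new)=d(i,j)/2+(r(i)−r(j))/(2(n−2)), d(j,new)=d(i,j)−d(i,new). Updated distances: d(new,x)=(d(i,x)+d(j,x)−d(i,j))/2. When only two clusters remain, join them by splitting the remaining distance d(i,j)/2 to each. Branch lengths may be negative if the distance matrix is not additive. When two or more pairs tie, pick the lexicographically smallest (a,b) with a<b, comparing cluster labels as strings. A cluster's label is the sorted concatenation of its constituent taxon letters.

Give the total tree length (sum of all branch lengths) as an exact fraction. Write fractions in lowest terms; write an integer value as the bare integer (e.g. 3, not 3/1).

1489/16

1. join A+L (d=5, Q=-430) ⇒ AL; edges |A|=-6/5, |L|=31/5
  updated: d(AL,Q)=107/2, d(AL,S)=40, d(AL,V)=31, d(AL,W)=50, d(AL,X)=71/2
2. join Q+W (d=29, Q=-511/2) ⇒ QW; edges |Q|=239/16, |W|=225/16
  updated: d(AL,QW)=149/4, d(QW,S)=31, d(QW,V)=6, d(QW,X)=49/2
3. join S+V (d=6, Q=-140) ⇒ SV; edges |S|=34/3, |V|=-16/3
  updated: d(AL,SV)=65/2, d(QW,SV)=31/2, d(SV,X)=16
4. join AL+X (d=71/2, Q=-441/4) ⇒ ALX; edges |AL|=401/16, |X|=167/16
  updated: d(ALX,QW)=105/8, d(ALX,SV)=13/2
5. join ALX+QW (d=105/8, Q=-281/8) ⇒ ALQWX; edges |ALX|=33/16, |QW|=177/16
  updated: d(ALQWX,SV)=71/16
6. join ALQWX+SV (d=71/16) ⇒ ALQSVWX; edges |ALQWX|=71/32, |SV|=71/32
final tree: ((((A:-6/5,L:31/5):401/16,X:167/16):33/16,(Q:239/16,W:225/16):177/16):71/32,(S:34/3,V:-16/3):71/32)
total length: 1489/16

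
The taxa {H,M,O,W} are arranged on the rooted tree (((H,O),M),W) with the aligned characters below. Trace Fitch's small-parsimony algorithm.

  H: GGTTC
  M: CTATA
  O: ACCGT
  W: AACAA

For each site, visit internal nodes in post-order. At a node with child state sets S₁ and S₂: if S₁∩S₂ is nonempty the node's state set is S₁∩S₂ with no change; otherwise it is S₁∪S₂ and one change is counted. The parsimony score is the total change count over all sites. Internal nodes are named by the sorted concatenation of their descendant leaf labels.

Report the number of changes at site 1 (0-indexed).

site 0, node HO: H={G} ∪ O={A} → {A,G} (+1)
site 0, node HMO: HO={A,G} ∪ M={C} → {A,C,G} (+1)
site 0, node HMOW: HMO={A,C,G} ∩ W={A} → {A} (+0)
site 1, node HO: H={G} ∪ O={C} → {C,G} (+1)
site 1, node HMO: HO={C,G} ∪ M={T} → {C,G,T} (+1)
site 1, node HMOW: HMO={C,G,T} ∪ W={A} → {A,C,G,T} (+1)
site 2, node HO: H={T} ∪ O={C} → {C,T} (+1)
site 2, node HMO: HO={C,T} ∪ M={A} → {A,C,T} (+1)
site 2, node HMOW: HMO={A,C,T} ∩ W={C} → {C} (+0)
site 3, node HO: H={T} ∪ O={G} → {G,T} (+1)
site 3, node HMO: HO={G,T} ∩ M={T} → {T} (+0)
site 3, node HMOW: HMO={T} ∪ W={A} → {A,T} (+1)
site 4, node HO: H={C} ∪ O={T} → {C,T} (+1)
site 4, node HMO: HO={C,T} ∪ M={A} → {A,C,T} (+1)
site 4, node HMOW: HMO={A,C,T} ∩ W={A} → {A} (+0)
per-site changes: [2, 3, 2, 2, 2]; total = 11

3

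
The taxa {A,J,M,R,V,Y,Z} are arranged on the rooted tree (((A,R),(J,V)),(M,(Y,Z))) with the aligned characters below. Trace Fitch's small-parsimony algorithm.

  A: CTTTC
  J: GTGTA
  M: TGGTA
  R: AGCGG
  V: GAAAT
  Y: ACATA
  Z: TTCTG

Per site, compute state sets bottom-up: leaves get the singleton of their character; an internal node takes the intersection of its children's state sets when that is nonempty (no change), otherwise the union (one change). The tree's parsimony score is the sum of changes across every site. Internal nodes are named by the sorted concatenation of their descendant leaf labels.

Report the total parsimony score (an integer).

AR@0: {C} ∪ {A} = {A,C} (union, +1)
JV@0: {G} ∩ {G} = {G} (intersection, +0)
AJRV@0: {A,C} ∪ {G} = {A,C,G} (union, +1)
YZ@0: {A} ∪ {T} = {A,T} (union, +1)
MYZ@0: {T} ∩ {A,T} = {T} (intersection, +0)
AJMRVYZ@0: {A,C,G} ∪ {T} = {A,C,G,T} (union, +1)
AR@1: {T} ∪ {G} = {G,T} (union, +1)
JV@1: {T} ∪ {A} = {A,T} (union, +1)
AJRV@1: {G,T} ∩ {A,T} = {T} (intersection, +0)
YZ@1: {C} ∪ {T} = {C,T} (union, +1)
MYZ@1: {G} ∪ {C,T} = {C,G,T} (union, +1)
AJMRVYZ@1: {T} ∩ {C,G,T} = {T} (intersection, +0)
AR@2: {T} ∪ {C} = {C,T} (union, +1)
JV@2: {G} ∪ {A} = {A,G} (union, +1)
AJRV@2: {C,T} ∪ {A,G} = {A,C,G,T} (union, +1)
YZ@2: {A} ∪ {C} = {A,C} (union, +1)
MYZ@2: {G} ∪ {A,C} = {A,C,G} (union, +1)
AJMRVYZ@2: {A,C,G,T} ∩ {A,C,G} = {A,C,G} (intersection, +0)
AR@3: {T} ∪ {G} = {G,T} (union, +1)
JV@3: {T} ∪ {A} = {A,T} (union, +1)
AJRV@3: {G,T} ∩ {A,T} = {T} (intersection, +0)
YZ@3: {T} ∩ {T} = {T} (intersection, +0)
MYZ@3: {T} ∩ {T} = {T} (intersection, +0)
AJMRVYZ@3: {T} ∩ {T} = {T} (intersection, +0)
AR@4: {C} ∪ {G} = {C,G} (union, +1)
JV@4: {A} ∪ {T} = {A,T} (union, +1)
AJRV@4: {C,G} ∪ {A,T} = {A,C,G,T} (union, +1)
YZ@4: {A} ∪ {G} = {A,G} (union, +1)
MYZ@4: {A} ∩ {A,G} = {A} (intersection, +0)
AJMRVYZ@4: {A,C,G,T} ∩ {A} = {A} (intersection, +0)
per-site changes: [4, 4, 5, 2, 4]; total = 19

19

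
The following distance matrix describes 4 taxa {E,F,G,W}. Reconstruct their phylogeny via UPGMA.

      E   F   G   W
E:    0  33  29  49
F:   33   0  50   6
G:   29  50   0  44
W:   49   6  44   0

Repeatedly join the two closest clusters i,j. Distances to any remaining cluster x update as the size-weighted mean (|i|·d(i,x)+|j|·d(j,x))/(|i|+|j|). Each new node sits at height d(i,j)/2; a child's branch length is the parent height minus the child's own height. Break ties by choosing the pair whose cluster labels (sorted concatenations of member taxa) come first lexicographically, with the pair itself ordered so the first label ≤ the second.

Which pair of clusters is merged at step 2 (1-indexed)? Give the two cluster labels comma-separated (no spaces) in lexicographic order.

1. join F+W (d=6) ⇒ FW; edges |F|=3, |W|=3
  updated: d(E,FW)=41, d(FW,G)=47
2. join E+G (d=29) ⇒ EG; edges |E|=29/2, |G|=29/2
  updated: d(EG,FW)=44
3. join EG+FW (d=44) ⇒ EFGW; edges |EG|=15/2, |FW|=19
final tree: ((E:29/2,G:29/2):15/2,(F:3,W:3):19)
total length: 123/2

E,G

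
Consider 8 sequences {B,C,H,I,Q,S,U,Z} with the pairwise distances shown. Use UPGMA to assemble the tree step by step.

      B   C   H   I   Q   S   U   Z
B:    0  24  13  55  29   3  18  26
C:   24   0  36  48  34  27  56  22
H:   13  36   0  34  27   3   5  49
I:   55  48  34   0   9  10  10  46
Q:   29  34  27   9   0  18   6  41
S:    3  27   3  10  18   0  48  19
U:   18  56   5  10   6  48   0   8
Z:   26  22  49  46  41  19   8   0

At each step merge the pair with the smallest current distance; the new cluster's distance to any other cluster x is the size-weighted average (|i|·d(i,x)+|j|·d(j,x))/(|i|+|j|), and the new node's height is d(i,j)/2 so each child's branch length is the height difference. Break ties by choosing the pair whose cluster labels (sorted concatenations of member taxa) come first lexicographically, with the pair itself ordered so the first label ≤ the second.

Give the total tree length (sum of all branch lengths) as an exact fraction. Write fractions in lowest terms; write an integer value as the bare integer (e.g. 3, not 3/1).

585/8

step 1: merge (B,S) at d=3; branch lengths B→3/2, S→3/2; new cluster BS
  updated: d(BS,C)=51/2, d(BS,H)=8, d(BS,I)=65/2, d(BS,Q)=47/2, d(BS,U)=33, d(BS,Z)=45/2
step 2: merge (H,U) at d=5; branch lengths H→5/2, U→5/2; new cluster HU
  updated: d(BS,HU)=41/2, d(C,HU)=46, d(HU,I)=22, d(HU,Q)=33/2, d(HU,Z)=57/2
step 3: merge (I,Q) at d=9; branch lengths I→9/2, Q→9/2; new cluster IQ
  updated: d(BS,IQ)=28, d(C,IQ)=41, d(HU,IQ)=77/4, d(IQ,Z)=87/2
step 4: merge (HU,IQ) at d=77/4; branch lengths HU→57/8, IQ→41/8; new cluster HIQU
  updated: d(BS,HIQU)=97/4, d(C,HIQU)=87/2, d(HIQU,Z)=36
step 5: merge (C,Z) at d=22; branch lengths C→11, Z→11; new cluster CZ
  updated: d(BS,CZ)=24, d(CZ,HIQU)=159/4
step 6: merge (BS,CZ) at d=24; branch lengths BS→21/2, CZ→1; new cluster BCSZ
  updated: d(BCSZ,HIQU)=32
step 7: merge (BCSZ,HIQU) at d=32; branch lengths BCSZ→4, HIQU→51/8; new cluster BCHIQSUZ
final tree: (((B:3/2,S:3/2):21/2,(C:11,Z:11):1):4,((H:5/2,U:5/2):57/8,(I:9/2,Q:9/2):41/8):51/8)
total length: 585/8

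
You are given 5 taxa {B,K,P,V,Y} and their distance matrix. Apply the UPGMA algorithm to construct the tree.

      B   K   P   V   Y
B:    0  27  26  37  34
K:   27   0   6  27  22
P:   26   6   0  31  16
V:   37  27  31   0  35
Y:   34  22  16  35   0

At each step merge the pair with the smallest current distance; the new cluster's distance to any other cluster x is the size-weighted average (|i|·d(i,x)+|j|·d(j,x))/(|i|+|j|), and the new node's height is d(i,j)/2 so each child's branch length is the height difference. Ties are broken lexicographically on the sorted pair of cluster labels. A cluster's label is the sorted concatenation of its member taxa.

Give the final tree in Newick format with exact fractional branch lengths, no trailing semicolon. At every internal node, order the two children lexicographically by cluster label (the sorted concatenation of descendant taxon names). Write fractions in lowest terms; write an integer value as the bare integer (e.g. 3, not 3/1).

((B:29/2,((K:3,P:3):13/2,Y:19/2):5):7/4,V:65/4)

1. join K+P (d=6) ⇒ KP; edges |K|=3, |P|=3
  updated: d(B,KP)=53/2, d(KP,V)=29, d(KP,Y)=19
2. join KP+Y (d=19) ⇒ KPY; edges |KP|=13/2, |Y|=19/2
  updated: d(B,KPY)=29, d(KPY,V)=31
3. join B+KPY (d=29) ⇒ BKPY; edges |B|=29/2, |KPY|=5
  updated: d(BKPY,V)=65/2
4. join BKPY+V (d=65/2) ⇒ BKPVY; edges |BKPY|=7/4, |V|=65/4
final tree: ((B:29/2,((K:3,P:3):13/2,Y:19/2):5):7/4,V:65/4)
total length: 119/2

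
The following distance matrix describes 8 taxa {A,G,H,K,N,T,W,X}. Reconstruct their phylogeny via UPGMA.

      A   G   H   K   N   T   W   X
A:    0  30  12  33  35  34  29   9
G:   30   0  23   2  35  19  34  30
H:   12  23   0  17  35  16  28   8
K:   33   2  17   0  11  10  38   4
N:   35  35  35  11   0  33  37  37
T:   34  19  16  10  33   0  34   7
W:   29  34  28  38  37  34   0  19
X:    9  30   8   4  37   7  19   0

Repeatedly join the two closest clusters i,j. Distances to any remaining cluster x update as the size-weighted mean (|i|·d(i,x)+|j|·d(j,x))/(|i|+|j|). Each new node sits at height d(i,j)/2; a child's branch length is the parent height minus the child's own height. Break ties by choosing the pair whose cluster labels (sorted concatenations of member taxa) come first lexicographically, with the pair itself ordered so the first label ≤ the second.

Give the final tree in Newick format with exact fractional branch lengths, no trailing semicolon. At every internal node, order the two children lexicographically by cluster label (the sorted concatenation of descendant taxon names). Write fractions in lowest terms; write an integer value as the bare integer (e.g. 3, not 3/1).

((((A:6,H:6):37/8,((G:1,K:1):55/8,(T:7/2,X:7/2):35/8):11/4):109/24,W:91/6):16/21,N:223/14)

step 1: merge (G,K) at d=2; branch lengths G→1, K→1; new cluster GK
  updated: d(A,GK)=63/2, d(GK,H)=20, d(GK,N)=23, d(GK,T)=29/2, d(GK,W)=36, d(GK,X)=17
step 2: merge (T,X) at d=7; branch lengths T→7/2, X→7/2; new cluster TX
  updated: d(A,TX)=43/2, d(GK,TX)=63/4, d(H,TX)=12, d(N,TX)=35, d(TX,W)=53/2
step 3: merge (A,H) at d=12; branch lengths A→6, H→6; new cluster AH
  updated: d(AH,GK)=103/4, d(AH,N)=35, d(AH,TX)=67/4, d(AH,W)=57/2
step 4: merge (GK,TX) at d=63/4; branch lengths GK→55/8, TX→35/8; new cluster GKTX
  updated: d(AH,GKTX)=85/4, d(GKTX,N)=29, d(GKTX,W)=125/4
step 5: merge (AH,GKTX) at d=85/4; branch lengths AH→37/8, GKTX→11/4; new cluster AGHKTX
  updated: d(AGHKTX,N)=31, d(AGHKTX,W)=91/3
step 6: merge (AGHKTX,W) at d=91/3; branch lengths AGHKTX→109/24, W→91/6; new cluster AGHKTWX
  updated: d(AGHKTWX,N)=223/7
step 7: merge (AGHKTWX,N) at d=223/7; branch lengths AGHKTWX→16/21, N→223/14; new cluster AGHKNTWX
final tree: ((((A:6,H:6):37/8,((G:1,K:1):55/8,(T:7/2,X:7/2):35/8):11/4):109/24,W:91/6):16/21,N:223/14)
total length: 3193/42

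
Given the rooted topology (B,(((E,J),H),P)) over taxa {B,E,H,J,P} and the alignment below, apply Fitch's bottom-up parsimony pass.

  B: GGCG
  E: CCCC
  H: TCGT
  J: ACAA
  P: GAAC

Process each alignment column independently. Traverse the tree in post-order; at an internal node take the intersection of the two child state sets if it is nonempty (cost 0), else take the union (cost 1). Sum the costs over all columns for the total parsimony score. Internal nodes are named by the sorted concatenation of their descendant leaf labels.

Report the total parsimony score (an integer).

11

EJ@0: {C} ∪ {A} = {A,C} (union, +1)
EHJ@0: {A,C} ∪ {T} = {A,C,T} (union, +1)
EHJP@0: {A,C,T} ∪ {G} = {A,C,G,T} (union, +1)
BEHJP@0: {G} ∩ {A,C,G,T} = {G} (intersection, +0)
EJ@1: {C} ∩ {C} = {C} (intersection, +0)
EHJ@1: {C} ∩ {C} = {C} (intersection, +0)
EHJP@1: {C} ∪ {A} = {A,C} (union, +1)
BEHJP@1: {G} ∪ {A,C} = {A,C,G} (union, +1)
EJ@2: {C} ∪ {A} = {A,C} (union, +1)
EHJ@2: {A,C} ∪ {G} = {A,C,G} (union, +1)
EHJP@2: {A,C,G} ∩ {A} = {A} (intersection, +0)
BEHJP@2: {C} ∪ {A} = {A,C} (union, +1)
EJ@3: {C} ∪ {A} = {A,C} (union, +1)
EHJ@3: {A,C} ∪ {T} = {A,C,T} (union, +1)
EHJP@3: {A,C,T} ∩ {C} = {C} (intersection, +0)
BEHJP@3: {G} ∪ {C} = {C,G} (union, +1)
per-site changes: [3, 2, 3, 3]; total = 11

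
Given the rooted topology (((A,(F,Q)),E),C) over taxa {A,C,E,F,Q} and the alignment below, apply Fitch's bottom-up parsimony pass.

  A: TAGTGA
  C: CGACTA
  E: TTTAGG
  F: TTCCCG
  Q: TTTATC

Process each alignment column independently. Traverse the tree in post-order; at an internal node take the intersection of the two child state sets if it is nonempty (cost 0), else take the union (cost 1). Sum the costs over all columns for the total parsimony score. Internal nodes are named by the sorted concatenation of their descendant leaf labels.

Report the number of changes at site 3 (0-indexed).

3

site 0, node FQ: F={T} ∩ Q={T} → {T} (+0)
site 0, node AFQ: A={T} ∩ FQ={T} → {T} (+0)
site 0, node AEFQ: AFQ={T} ∩ E={T} → {T} (+0)
site 0, node ACEFQ: AEFQ={T} ∪ C={C} → {C,T} (+1)
site 1, node FQ: F={T} ∩ Q={T} → {T} (+0)
site 1, node AFQ: A={A} ∪ FQ={T} → {A,T} (+1)
site 1, node AEFQ: AFQ={A,T} ∩ E={T} → {T} (+0)
site 1, node ACEFQ: AEFQ={T} ∪ C={G} → {G,T} (+1)
site 2, node FQ: F={C} ∪ Q={T} → {C,T} (+1)
site 2, node AFQ: A={G} ∪ FQ={C,T} → {C,G,T} (+1)
site 2, node AEFQ: AFQ={C,G,T} ∩ E={T} → {T} (+0)
site 2, node ACEFQ: AEFQ={T} ∪ C={A} → {A,T} (+1)
site 3, node FQ: F={C} ∪ Q={A} → {A,C} (+1)
site 3, node AFQ: A={T} ∪ FQ={A,C} → {A,C,T} (+1)
site 3, node AEFQ: AFQ={A,C,T} ∩ E={A} → {A} (+0)
site 3, node ACEFQ: AEFQ={A} ∪ C={C} → {A,C} (+1)
site 4, node FQ: F={C} ∪ Q={T} → {C,T} (+1)
site 4, node AFQ: A={G} ∪ FQ={C,T} → {C,G,T} (+1)
site 4, node AEFQ: AFQ={C,G,T} ∩ E={G} → {G} (+0)
site 4, node ACEFQ: AEFQ={G} ∪ C={T} → {G,T} (+1)
site 5, node FQ: F={G} ∪ Q={C} → {C,G} (+1)
site 5, node AFQ: A={A} ∪ FQ={C,G} → {A,C,G} (+1)
site 5, node AEFQ: AFQ={A,C,G} ∩ E={G} → {G} (+0)
site 5, node ACEFQ: AEFQ={G} ∪ C={A} → {A,G} (+1)
per-site changes: [1, 2, 3, 3, 3, 3]; total = 15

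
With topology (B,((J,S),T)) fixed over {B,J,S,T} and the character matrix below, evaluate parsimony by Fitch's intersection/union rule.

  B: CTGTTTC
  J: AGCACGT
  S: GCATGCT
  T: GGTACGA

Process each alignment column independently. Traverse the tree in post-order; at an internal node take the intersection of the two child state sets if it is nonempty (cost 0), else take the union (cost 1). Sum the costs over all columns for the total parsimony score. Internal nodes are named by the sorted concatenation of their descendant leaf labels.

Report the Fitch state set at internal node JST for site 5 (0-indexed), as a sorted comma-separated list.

site 0, node JS: J={A} ∪ S={G} → {A,G} (+1)
site 0, node JST: JS={A,G} ∩ T={G} → {G} (+0)
site 0, node BJST: B={C} ∪ JST={G} → {C,G} (+1)
site 1, node JS: J={G} ∪ S={C} → {C,G} (+1)
site 1, node JST: JS={C,G} ∩ T={G} → {G} (+0)
site 1, node BJST: B={T} ∪ JST={G} → {G,T} (+1)
site 2, node JS: J={C} ∪ S={A} → {A,C} (+1)
site 2, node JST: JS={A,C} ∪ T={T} → {A,C,T} (+1)
site 2, node BJST: B={G} ∪ JST={A,C,T} → {A,C,G,T} (+1)
site 3, node JS: J={A} ∪ S={T} → {A,T} (+1)
site 3, node JST: JS={A,T} ∩ T={A} → {A} (+0)
site 3, node BJST: B={T} ∪ JST={A} → {A,T} (+1)
site 4, node JS: J={C} ∪ S={G} → {C,G} (+1)
site 4, node JST: JS={C,G} ∩ T={C} → {C} (+0)
site 4, node BJST: B={T} ∪ JST={C} → {C,T} (+1)
site 5, node JS: J={G} ∪ S={C} → {C,G} (+1)
site 5, node JST: JS={C,G} ∩ T={G} → {G} (+0)
site 5, node BJST: B={T} ∪ JST={G} → {G,T} (+1)
site 6, node JS: J={T} ∩ S={T} → {T} (+0)
site 6, node JST: JS={T} ∪ T={A} → {A,T} (+1)
site 6, node BJST: B={C} ∪ JST={A,T} → {A,C,T} (+1)
per-site changes: [2, 2, 3, 2, 2, 2, 2]; total = 15

G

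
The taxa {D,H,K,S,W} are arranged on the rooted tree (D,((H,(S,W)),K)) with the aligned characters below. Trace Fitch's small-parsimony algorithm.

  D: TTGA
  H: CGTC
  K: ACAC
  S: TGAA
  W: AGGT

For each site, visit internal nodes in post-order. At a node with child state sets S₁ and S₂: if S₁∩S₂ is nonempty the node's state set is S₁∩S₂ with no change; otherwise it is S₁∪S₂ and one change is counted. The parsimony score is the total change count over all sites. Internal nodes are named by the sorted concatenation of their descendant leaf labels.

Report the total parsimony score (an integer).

11

[col 0] SW: children S:{T}, W:{A} ∪→ {A,T}; cost 1
[col 0] HSW: children H:{C}, SW:{A,T} ∪→ {A,C,T}; cost 1
[col 0] HKSW: children HSW:{A,C,T}, K:{A} ∩→ {A}; cost 0
[col 0] DHKSW: children D:{T}, HKSW:{A} ∪→ {A,T}; cost 1
[col 1] SW: children S:{G}, W:{G} ∩→ {G}; cost 0
[col 1] HSW: children H:{G}, SW:{G} ∩→ {G}; cost 0
[col 1] HKSW: children HSW:{G}, K:{C} ∪→ {C,G}; cost 1
[col 1] DHKSW: children D:{T}, HKSW:{C,G} ∪→ {C,G,T}; cost 1
[col 2] SW: children S:{A}, W:{G} ∪→ {A,G}; cost 1
[col 2] HSW: children H:{T}, SW:{A,G} ∪→ {A,G,T}; cost 1
[col 2] HKSW: children HSW:{A,G,T}, K:{A} ∩→ {A}; cost 0
[col 2] DHKSW: children D:{G}, HKSW:{A} ∪→ {A,G}; cost 1
[col 3] SW: children S:{A}, W:{T} ∪→ {A,T}; cost 1
[col 3] HSW: children H:{C}, SW:{A,T} ∪→ {A,C,T}; cost 1
[col 3] HKSW: children HSW:{A,C,T}, K:{C} ∩→ {C}; cost 0
[col 3] DHKSW: children D:{A}, HKSW:{C} ∪→ {A,C}; cost 1
per-site changes: [3, 2, 3, 3]; total = 11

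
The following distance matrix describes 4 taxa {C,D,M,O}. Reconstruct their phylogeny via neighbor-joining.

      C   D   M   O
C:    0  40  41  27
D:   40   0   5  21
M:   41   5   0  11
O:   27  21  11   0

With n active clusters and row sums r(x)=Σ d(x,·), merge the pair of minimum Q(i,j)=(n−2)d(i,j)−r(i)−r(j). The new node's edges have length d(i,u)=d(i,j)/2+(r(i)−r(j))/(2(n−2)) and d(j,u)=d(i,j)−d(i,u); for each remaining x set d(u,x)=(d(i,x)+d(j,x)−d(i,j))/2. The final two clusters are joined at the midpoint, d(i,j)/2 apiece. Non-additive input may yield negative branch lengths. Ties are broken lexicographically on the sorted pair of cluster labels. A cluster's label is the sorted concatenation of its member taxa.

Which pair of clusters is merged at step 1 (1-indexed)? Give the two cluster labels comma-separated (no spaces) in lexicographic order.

step 1: merge (C,O) at d=27, Q=-113; branch lengths C→103/4, O→5/4; new cluster CO
  updated: d(CO,D)=17, d(CO,M)=25/2
step 2: merge (CO,D) at d=17, Q=-69/2; branch lengths CO→49/4, D→19/4; new cluster CDO
  updated: d(CDO,M)=1/4
step 3: merge (CDO,M) at d=1/4; branch lengths CDO→1/8, M→1/8; new cluster CDMO
final tree: (((C:103/4,O:5/4):49/4,D:19/4):1/8,M:1/8)
total length: 177/4

C,O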